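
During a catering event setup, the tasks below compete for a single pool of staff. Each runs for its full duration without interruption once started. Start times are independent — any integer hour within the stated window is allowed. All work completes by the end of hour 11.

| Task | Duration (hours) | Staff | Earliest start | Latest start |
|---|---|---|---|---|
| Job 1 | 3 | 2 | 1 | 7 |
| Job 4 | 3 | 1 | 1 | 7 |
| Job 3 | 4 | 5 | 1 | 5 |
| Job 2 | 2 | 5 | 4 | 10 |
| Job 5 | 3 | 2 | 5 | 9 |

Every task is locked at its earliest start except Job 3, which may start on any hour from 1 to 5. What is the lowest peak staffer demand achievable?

10

Job 3@1: h1:8  h2:8  h3:8  h4:10  h5:7  h6:2  h7:2  h8:0  h9:0  h10:0  h11:0 → peak 10
Job 3@2: h1:3  h2:8  h3:8  h4:10  h5:12  h6:2  h7:2  h8:0  h9:0  h10:0  h11:0 → peak 12
Job 3@3: h1:3  h2:3  h3:8  h4:10  h5:12  h6:7  h7:2  h8:0  h9:0  h10:0  h11:0 → peak 12
Job 3@4: h1:3  h2:3  h3:3  h4:10  h5:12  h6:7  h7:7  h8:0  h9:0  h10:0  h11:0 → peak 12
Job 3@5: h1:3  h2:3  h3:3  h4:5  h5:12  h6:7  h7:7  h8:5  h9:0  h10:0  h11:0 → peak 12
Best is Job 3@1, peak 10.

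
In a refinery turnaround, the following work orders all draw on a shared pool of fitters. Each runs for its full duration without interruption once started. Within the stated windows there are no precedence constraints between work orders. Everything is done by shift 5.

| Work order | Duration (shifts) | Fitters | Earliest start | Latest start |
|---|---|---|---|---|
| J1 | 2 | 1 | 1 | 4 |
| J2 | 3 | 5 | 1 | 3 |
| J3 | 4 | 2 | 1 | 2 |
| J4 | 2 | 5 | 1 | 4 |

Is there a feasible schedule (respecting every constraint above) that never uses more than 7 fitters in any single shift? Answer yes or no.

no

The minimum achievable peak is 8; 7 < 8, so no feasible schedule stays within the cap.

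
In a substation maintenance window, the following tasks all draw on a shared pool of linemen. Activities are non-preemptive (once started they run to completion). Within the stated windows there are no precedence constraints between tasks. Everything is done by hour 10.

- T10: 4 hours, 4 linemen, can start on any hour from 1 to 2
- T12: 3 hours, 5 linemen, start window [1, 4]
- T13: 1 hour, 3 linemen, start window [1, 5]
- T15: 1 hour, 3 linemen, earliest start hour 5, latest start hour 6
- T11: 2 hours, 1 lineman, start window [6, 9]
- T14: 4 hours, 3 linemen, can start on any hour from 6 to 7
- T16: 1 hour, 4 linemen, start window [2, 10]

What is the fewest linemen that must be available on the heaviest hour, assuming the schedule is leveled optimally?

9

Early-start (T10@1, T12@1, T13@1, T15@5, T11@6, T14@6, T16@2) gives peak 13: h1:12  h2:13  h3:9  h4:4  h5:3  h6:4  h7:4  h8:3  h9:3  h10:0.
Shift T13→4, T16→5.
Schedule T10@1, T12@1, T13@4, T15@5, T11@6, T14@6, T16@5: h1:9  h2:9  h3:9  h4:7  h5:7  h6:4  h7:4  h8:3  h9:3  h10:0 — peak 9.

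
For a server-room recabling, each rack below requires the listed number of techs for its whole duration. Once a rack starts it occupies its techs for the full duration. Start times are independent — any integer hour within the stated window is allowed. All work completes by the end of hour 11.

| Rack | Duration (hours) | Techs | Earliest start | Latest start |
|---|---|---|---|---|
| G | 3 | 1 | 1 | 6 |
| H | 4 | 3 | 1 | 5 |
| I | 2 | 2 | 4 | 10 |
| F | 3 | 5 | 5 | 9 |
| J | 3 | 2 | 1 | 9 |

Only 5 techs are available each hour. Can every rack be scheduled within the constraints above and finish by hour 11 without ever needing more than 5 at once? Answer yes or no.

yes

Schedule G@1, H@1, I@4, F@6, J@9: h1:4  h2:4  h3:4  h4:5  h5:2  h6:5  h7:5  h8:5  h9:2  h10:2  h11:2 — peak 5 ≤ 5.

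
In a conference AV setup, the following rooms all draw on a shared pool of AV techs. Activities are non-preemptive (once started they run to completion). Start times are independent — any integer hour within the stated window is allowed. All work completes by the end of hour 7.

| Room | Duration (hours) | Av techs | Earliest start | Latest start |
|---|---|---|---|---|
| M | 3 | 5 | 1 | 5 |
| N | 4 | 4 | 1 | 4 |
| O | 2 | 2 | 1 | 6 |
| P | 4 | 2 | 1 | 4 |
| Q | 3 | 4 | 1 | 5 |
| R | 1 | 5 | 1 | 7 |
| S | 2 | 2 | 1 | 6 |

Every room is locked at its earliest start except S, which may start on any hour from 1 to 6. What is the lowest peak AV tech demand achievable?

22

S@1: h1:24  h2:19  h3:15  h4:6  h5:0  h6:0  h7:0 → peak 24
S@2: h1:22  h2:19  h3:17  h4:6  h5:0  h6:0  h7:0 → peak 22
S@3: h1:22  h2:17  h3:17  h4:8  h5:0  h6:0  h7:0 → peak 22
S@4: h1:22  h2:17  h3:15  h4:8  h5:2  h6:0  h7:0 → peak 22
S@5: h1:22  h2:17  h3:15  h4:6  h5:2  h6:2  h7:0 → peak 22
S@6: h1:22  h2:17  h3:15  h4:6  h5:0  h6:2  h7:2 → peak 22
Best is S@2, peak 22.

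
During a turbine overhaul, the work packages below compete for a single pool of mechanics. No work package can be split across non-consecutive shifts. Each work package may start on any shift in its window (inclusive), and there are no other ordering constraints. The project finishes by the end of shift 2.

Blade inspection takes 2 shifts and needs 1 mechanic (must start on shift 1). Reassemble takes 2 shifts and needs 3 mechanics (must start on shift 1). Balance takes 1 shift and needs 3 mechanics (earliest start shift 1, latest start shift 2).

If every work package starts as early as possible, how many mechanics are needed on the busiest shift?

7

Early-start schedule: Blade inspection@1, Reassemble@1, Balance@1.
Load per shift: shift 1: 7, shift 2: 4.
Peak is 7.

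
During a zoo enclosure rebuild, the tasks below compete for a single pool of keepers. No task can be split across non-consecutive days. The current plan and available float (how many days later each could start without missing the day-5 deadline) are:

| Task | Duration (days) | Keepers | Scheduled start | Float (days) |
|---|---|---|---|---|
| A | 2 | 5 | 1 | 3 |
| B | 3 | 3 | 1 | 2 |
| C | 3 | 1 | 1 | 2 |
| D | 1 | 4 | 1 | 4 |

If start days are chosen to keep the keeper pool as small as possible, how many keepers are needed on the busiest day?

7

Early-start (A@1, B@1, C@1, D@1) gives peak 13: d1:13  d2:9  d3:4  d4:0  d5:0.
Shift B→3, D→4.
Schedule A@1, B@3, C@1, D@4: d1:6  d2:6  d3:4  d4:7  d5:3 — peak 7.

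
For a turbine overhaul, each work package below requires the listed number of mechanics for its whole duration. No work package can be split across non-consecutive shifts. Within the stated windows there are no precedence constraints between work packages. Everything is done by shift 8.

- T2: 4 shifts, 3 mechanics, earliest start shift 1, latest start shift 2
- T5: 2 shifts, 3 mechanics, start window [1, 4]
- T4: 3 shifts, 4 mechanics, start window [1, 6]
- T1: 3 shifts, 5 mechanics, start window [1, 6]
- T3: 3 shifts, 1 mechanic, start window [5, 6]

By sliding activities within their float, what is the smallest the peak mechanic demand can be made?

Early-start (T2@1, T5@1, T4@1, T1@1, T3@5) gives peak 15: s1:15  s2:15  s3:12  s4:3  s5:1  s6:1  s7:1  s8:0.
Shift T4→3, T1→6.
Schedule T2@1, T5@1, T4@3, T1@6, T3@5: s1:6  s2:6  s3:7  s4:7  s5:5  s6:6  s7:6  s8:5 — peak 7.

7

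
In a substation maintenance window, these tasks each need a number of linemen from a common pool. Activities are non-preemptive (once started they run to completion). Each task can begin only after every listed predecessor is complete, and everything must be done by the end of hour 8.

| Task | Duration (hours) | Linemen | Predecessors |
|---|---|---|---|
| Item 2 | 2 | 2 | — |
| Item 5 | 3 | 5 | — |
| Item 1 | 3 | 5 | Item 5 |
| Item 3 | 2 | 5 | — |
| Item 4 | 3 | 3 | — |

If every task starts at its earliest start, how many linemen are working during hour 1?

15

At early start, hour 1 has: Item 2, Item 5, Item 3, Item 4.
Demand: 2 + 5 + 5 + 3 = 15.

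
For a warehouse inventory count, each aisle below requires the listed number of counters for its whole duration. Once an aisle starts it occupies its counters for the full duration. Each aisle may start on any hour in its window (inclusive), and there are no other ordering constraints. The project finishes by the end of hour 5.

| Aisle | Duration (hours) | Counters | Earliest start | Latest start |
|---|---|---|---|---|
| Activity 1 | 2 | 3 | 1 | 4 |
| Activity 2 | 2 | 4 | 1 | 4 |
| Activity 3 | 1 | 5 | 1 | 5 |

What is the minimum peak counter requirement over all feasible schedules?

5

Early-start (Activity 1@1, Activity 2@1, Activity 3@1) gives peak 12: h1:12  h2:7  h3:0  h4:0  h5:0.
Shift Activity 2→3, Activity 3→5.
Schedule Activity 1@1, Activity 2@3, Activity 3@5: h1:3  h2:3  h3:4  h4:4  h5:5 — peak 5.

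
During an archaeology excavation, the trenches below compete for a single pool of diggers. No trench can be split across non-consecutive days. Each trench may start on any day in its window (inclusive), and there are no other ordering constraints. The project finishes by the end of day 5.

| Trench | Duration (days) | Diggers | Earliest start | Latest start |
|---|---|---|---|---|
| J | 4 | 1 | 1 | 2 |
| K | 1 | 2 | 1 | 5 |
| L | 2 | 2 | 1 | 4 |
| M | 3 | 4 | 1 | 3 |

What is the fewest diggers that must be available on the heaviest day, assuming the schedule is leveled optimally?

Early-start (J@1, K@1, L@1, M@1) gives peak 9: d1:9  d2:7  d3:5  d4:1  d5:0.
Shift M→3.
Schedule J@1, K@1, L@1, M@3: d1:5  d2:3  d3:5  d4:5  d5:4 — peak 5.
Total digger-days = 22 over 5 days ⇒ peak ≥ ⌈22/5⌉ = 5, so 5 is optimal.

5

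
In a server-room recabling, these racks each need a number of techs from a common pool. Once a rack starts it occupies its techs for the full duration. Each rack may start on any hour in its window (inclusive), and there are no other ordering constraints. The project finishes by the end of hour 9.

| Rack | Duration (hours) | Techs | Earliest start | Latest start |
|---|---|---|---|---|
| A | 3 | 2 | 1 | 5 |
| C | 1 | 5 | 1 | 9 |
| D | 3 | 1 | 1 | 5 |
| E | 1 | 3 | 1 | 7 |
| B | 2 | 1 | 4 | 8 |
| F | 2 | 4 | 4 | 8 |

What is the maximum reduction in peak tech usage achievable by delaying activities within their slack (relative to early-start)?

6

Early-start peak: h1:11  h2:3  h3:3  h4:5  h5:5  h6:0  h7:0  h8:0  h9:0 ⇒ 11.
Leveled (A@1, C@4, D@1, E@5, B@5, F@6): h1:3  h2:3  h3:3  h4:5  h5:4  h6:5  h7:4  h8:0  h9:0 ⇒ 5.
Reduction 11 − 5 = 6.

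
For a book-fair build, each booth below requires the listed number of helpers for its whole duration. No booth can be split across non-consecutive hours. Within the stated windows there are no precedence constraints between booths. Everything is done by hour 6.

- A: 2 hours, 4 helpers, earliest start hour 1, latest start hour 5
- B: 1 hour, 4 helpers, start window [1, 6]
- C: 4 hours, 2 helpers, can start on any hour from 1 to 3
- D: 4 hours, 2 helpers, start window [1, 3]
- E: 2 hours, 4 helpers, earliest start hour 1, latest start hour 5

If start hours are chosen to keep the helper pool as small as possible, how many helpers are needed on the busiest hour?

8

Early-start (A@1, B@1, C@1, D@1, E@1) gives peak 16: h1:16  h2:12  h3:4  h4:4  h5:0  h6:0.
Shift C→2, D→2, E→3.
Schedule A@1, B@1, C@2, D@2, E@3: h1:8  h2:8  h3:8  h4:8  h5:4  h6:0 — peak 8.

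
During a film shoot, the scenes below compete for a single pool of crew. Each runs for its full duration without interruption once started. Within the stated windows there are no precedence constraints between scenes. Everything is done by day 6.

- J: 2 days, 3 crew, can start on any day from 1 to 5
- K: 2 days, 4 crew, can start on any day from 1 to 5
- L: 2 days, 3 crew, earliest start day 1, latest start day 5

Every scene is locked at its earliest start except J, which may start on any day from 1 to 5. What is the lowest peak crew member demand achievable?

J@1: d1:10  d2:10  d3:0  d4:0  d5:0  d6:0 → peak 10
J@2: d1:7  d2:10  d3:3  d4:0  d5:0  d6:0 → peak 10
J@3: d1:7  d2:7  d3:3  d4:3  d5:0  d6:0 → peak 7
J@4: d1:7  d2:7  d3:0  d4:3  d5:3  d6:0 → peak 7
J@5: d1:7  d2:7  d3:0  d4:0  d5:3  d6:3 → peak 7
Best is J@3, peak 7.

7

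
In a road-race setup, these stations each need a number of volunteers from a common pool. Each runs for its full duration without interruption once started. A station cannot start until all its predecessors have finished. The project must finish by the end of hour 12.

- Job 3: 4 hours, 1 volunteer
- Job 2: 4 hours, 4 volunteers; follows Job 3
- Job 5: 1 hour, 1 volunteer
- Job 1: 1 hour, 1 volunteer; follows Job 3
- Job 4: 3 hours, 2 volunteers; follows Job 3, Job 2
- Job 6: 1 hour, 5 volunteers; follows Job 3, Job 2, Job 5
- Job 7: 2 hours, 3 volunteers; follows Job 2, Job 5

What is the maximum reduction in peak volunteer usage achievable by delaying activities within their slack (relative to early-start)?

Early-start peak: h1:2  h2:1  h3:1  h4:1  h5:5  h6:4  h7:4  h8:4  h9:10  h10:5  h11:2  h12:0 ⇒ 10.
Leveled (Job 3@1, Job 2@5, Job 5@1, Job 1@5, Job 4@9, Job 6@12, Job 7@9): h1:2  h2:1  h3:1  h4:1  h5:5  h6:4  h7:4  h8:4  h9:5  h10:5  h11:2  h12:5 ⇒ 5.
Reduction 10 − 5 = 5.

5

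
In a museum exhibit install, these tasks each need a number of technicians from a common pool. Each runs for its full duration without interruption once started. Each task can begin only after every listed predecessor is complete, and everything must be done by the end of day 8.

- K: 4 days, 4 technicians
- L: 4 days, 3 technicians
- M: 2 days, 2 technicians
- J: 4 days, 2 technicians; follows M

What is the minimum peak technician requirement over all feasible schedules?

6

Early-start (K@1, L@1, M@1, J@3) gives peak 9: d1:9  d2:9  d3:9  d4:9  d5:2  d6:2  d7:0  d8:0.
Shift L→5.
Schedule K@1, L@5, M@1, J@3: d1:6  d2:6  d3:6  d4:6  d5:5  d6:5  d7:3  d8:3 — peak 6.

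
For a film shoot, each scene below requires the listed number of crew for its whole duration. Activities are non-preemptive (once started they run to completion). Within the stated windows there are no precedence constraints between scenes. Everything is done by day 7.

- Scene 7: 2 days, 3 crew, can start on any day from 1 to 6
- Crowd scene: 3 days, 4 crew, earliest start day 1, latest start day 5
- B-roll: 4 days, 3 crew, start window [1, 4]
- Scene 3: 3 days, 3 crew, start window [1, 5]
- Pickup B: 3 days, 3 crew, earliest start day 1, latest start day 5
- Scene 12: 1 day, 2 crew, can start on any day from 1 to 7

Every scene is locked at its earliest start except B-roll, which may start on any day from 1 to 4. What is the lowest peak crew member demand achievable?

15

B-roll@1: d1:18  d2:16  d3:13  d4:3  d5:0  d6:0  d7:0 → peak 18
B-roll@2: d1:15  d2:16  d3:13  d4:3  d5:3  d6:0  d7:0 → peak 16
B-roll@3: d1:15  d2:13  d3:13  d4:3  d5:3  d6:3  d7:0 → peak 15
B-roll@4: d1:15  d2:13  d3:10  d4:3  d5:3  d6:3  d7:3 → peak 15
Best is B-roll@3, peak 15.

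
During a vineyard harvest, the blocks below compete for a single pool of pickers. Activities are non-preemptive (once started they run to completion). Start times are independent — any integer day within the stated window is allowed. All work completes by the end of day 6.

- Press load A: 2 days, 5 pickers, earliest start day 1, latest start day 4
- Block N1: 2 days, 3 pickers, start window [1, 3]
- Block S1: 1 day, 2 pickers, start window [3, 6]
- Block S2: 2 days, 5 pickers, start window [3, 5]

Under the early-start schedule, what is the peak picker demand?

8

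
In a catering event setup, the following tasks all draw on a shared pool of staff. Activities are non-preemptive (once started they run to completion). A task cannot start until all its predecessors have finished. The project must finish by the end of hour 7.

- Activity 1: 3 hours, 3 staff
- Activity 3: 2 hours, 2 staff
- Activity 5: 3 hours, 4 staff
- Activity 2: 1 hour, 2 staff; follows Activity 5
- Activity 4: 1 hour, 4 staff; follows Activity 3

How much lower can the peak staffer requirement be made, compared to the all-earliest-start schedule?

6

Early-start peak: h1:9  h2:9  h3:11  h4:2  h5:0  h6:0  h7:0 ⇒ 11.
Leveled (Activity 1@4, Activity 3@4, Activity 5@1, Activity 2@6, Activity 4@7): h1:4  h2:4  h3:4  h4:5  h5:5  h6:5  h7:4 ⇒ 5.
Reduction 11 − 5 = 6.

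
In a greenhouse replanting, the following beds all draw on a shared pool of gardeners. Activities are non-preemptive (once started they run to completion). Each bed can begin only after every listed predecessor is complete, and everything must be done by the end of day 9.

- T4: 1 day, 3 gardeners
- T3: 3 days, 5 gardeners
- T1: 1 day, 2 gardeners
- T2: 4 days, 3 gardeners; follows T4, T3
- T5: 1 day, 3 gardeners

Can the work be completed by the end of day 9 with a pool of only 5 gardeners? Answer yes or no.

Schedule T4@1, T3@2, T1@1, T2@5, T5@9: d1:5  d2:5  d3:5  d4:5  d5:3  d6:3  d7:3  d8:3  d9:3 — peak 5 ≤ 5.

yes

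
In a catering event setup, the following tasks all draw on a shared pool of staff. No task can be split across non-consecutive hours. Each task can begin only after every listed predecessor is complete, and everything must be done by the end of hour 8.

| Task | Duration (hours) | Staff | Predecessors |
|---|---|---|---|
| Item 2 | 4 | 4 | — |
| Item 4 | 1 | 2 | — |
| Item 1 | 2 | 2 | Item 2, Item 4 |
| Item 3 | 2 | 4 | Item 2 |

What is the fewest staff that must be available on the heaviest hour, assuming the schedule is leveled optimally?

6

Schedule Item 2@1, Item 4@1, Item 1@5, Item 3@5: h1:6  h2:4  h3:4  h4:4  h5:6  h6:6  h7:0  h8:0 — peak 6.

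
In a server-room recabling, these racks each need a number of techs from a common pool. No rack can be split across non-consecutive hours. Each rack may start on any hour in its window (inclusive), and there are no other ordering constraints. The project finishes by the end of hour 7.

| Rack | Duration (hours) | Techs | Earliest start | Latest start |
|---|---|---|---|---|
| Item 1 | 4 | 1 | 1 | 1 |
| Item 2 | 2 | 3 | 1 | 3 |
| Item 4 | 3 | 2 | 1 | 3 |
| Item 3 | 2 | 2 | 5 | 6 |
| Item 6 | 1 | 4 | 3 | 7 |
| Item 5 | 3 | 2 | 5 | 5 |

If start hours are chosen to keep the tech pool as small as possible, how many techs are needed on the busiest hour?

Early-start (Item 1@1, Item 2@1, Item 4@1, Item 3@5, Item 6@3, Item 5@5) gives peak 7: h1:6  h2:6  h3:7  h4:1  h5:4  h6:4  h7:2.
Shift Item 6→4.
Schedule Item 1@1, Item 2@1, Item 4@1, Item 3@5, Item 6@4, Item 5@5: h1:6  h2:6  h3:3  h4:5  h5:4  h6:4  h7:2 — peak 6.

6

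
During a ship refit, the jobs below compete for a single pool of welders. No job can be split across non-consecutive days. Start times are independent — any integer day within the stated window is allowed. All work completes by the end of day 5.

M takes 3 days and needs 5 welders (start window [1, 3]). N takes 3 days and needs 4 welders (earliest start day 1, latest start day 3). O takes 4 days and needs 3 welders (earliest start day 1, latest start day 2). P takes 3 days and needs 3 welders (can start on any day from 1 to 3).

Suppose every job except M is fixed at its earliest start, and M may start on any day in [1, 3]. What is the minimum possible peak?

15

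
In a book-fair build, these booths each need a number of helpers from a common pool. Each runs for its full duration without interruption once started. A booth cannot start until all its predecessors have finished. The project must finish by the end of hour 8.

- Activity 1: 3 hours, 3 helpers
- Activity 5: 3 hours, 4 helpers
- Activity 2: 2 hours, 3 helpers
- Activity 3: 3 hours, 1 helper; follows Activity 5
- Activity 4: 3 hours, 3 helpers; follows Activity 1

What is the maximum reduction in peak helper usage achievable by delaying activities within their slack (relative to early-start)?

3

Early-start peak: h1:10  h2:10  h3:7  h4:4  h5:4  h6:4  h7:0  h8:0 ⇒ 10.
Leveled (Activity 1@1, Activity 5@1, Activity 2@4, Activity 3@4, Activity 4@4): h1:7  h2:7  h3:7  h4:7  h5:7  h6:4  h7:0  h8:0 ⇒ 7.
Reduction 10 − 7 = 3.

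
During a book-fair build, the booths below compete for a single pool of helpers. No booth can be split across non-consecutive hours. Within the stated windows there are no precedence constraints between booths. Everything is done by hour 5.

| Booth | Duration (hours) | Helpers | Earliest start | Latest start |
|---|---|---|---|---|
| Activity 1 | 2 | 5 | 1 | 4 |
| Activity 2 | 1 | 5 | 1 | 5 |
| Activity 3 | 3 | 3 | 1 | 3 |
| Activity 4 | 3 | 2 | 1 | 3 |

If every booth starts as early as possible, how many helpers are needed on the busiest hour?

15

Early-start schedule: Activity 1@1, Activity 2@1, Activity 3@1, Activity 4@1.
Load per hour: hour 1: 15, hour 2: 10, hour 3: 5, hour 4: 0, hour 5: 0.
Peak is 15.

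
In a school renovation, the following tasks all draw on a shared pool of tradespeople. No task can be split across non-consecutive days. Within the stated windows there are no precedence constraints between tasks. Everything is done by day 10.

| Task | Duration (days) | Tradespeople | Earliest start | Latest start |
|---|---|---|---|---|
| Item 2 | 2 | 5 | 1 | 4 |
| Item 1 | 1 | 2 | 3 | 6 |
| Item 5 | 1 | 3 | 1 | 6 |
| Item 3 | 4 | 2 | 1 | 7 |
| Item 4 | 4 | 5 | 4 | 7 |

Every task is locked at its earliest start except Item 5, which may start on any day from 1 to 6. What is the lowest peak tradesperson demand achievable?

7

Item 5@1: d1:10  d2:7  d3:4  d4:7  d5:5  d6:5  d7:5  d8:0  d9:0  d10:0 → peak 10
Item 5@2: d1:7  d2:10  d3:4  d4:7  d5:5  d6:5  d7:5  d8:0  d9:0  d10:0 → peak 10
Item 5@3: d1:7  d2:7  d3:7  d4:7  d5:5  d6:5  d7:5  d8:0  d9:0  d10:0 → peak 7
Item 5@4: d1:7  d2:7  d3:4  d4:10  d5:5  d6:5  d7:5  d8:0  d9:0  d10:0 → peak 10
Item 5@5: d1:7  d2:7  d3:4  d4:7  d5:8  d6:5  d7:5  d8:0  d9:0  d10:0 → peak 8
Item 5@6: d1:7  d2:7  d3:4  d4:7  d5:5  d6:8  d7:5  d8:0  d9:0  d10:0 → peak 8
Best is Item 5@3, peak 7.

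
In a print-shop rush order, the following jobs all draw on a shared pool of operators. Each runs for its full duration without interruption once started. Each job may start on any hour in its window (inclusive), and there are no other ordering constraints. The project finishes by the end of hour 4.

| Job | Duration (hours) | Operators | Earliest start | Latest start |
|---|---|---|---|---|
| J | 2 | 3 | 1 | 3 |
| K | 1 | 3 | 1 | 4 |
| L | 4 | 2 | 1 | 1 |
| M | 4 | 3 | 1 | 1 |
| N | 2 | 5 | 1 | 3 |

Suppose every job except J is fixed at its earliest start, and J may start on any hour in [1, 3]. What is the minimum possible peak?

J@1: h1:16  h2:13  h3:5  h4:5 → peak 16
J@2: h1:13  h2:13  h3:8  h4:5 → peak 13
J@3: h1:13  h2:10  h3:8  h4:8 → peak 13
Best is J@2, peak 13.

13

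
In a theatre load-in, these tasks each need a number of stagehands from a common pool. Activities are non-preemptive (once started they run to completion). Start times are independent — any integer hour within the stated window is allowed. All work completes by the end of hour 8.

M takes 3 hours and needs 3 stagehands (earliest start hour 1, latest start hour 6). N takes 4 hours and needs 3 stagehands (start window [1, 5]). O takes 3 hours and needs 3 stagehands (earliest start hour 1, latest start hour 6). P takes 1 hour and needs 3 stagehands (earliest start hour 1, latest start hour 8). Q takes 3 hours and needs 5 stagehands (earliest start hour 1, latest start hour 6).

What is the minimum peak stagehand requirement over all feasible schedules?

8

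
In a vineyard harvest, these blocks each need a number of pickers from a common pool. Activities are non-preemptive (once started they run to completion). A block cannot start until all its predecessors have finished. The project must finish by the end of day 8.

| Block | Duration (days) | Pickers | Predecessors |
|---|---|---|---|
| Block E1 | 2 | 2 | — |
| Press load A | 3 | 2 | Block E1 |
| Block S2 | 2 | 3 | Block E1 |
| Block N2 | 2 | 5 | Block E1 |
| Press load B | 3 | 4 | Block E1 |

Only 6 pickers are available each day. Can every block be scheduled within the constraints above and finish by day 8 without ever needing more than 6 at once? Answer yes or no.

no

The minimum achievable peak is 7; 6 < 7, so no feasible schedule stays within the cap.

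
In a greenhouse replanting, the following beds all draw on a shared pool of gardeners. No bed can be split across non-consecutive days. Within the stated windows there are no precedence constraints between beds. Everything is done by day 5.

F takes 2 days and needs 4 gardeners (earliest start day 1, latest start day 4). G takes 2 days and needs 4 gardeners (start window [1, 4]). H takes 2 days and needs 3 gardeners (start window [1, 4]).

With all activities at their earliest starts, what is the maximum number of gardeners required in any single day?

11

Early-start schedule: F@1, G@1, H@1.
Load per day: day 1: 11, day 2: 11, day 3: 0, day 4: 0, day 5: 0.
Peak is 11.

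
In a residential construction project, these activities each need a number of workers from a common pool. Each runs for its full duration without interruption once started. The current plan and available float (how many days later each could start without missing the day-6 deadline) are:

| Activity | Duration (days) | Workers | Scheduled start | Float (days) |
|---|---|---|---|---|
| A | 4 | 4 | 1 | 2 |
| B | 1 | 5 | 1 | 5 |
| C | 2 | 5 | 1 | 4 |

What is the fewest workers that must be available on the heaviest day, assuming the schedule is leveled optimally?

9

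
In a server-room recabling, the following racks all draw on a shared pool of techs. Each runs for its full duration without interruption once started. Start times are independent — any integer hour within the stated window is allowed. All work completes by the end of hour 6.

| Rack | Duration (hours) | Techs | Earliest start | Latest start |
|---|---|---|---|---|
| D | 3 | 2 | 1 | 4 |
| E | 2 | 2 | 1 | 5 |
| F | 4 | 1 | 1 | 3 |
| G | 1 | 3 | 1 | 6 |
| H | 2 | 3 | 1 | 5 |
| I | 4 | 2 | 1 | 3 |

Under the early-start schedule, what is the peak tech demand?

13

Early-start schedule: D@1, E@1, F@1, G@1, H@1, I@1.
Load per hour: hour 1: 13, hour 2: 10, hour 3: 5, hour 4: 3, hour 5: 0, hour 6: 0.
Peak is 13.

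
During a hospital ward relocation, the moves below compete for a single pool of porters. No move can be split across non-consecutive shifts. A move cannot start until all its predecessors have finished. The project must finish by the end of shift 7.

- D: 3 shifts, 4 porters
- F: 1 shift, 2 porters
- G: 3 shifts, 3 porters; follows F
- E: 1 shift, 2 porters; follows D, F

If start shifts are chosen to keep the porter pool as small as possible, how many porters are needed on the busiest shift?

5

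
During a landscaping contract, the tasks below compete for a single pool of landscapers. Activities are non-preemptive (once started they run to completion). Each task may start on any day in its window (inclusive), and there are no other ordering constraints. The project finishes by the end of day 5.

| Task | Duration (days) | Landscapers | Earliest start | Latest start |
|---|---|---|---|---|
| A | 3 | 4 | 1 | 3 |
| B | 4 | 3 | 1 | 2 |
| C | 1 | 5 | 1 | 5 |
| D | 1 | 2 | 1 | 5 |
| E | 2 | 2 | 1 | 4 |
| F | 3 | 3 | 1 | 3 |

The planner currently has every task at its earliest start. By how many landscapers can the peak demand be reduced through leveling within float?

Early-start peak: d1:19  d2:12  d3:10  d4:3  d5:0 ⇒ 19.
Leveled (A@1, B@1, C@4, D@5, E@4, F@1): d1:10  d2:10  d3:10  d4:10  d5:4 ⇒ 10.
Reduction 19 − 10 = 9.

9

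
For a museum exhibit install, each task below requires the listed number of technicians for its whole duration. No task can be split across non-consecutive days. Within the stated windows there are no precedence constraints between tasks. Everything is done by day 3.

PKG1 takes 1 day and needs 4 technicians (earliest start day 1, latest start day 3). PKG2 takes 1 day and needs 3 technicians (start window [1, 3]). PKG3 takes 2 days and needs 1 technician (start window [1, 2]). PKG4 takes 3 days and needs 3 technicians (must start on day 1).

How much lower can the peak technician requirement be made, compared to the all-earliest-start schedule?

4

Early-start peak: d1:11  d2:4  d3:3 ⇒ 11.
Leveled (PKG1@1, PKG2@2, PKG3@2, PKG4@1): d1:7  d2:7  d3:4 ⇒ 7.
Reduction 11 − 7 = 4.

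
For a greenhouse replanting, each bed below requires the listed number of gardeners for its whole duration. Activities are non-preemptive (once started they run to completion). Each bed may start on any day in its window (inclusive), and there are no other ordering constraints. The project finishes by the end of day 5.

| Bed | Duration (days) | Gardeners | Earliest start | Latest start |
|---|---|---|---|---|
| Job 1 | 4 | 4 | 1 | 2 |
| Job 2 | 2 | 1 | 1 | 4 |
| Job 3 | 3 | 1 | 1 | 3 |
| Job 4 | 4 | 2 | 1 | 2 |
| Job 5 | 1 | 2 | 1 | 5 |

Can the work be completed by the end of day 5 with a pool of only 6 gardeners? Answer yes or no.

Total gardener-days = 31; over 5 days the average is 31/5 > 6, so some day must exceed 6.

no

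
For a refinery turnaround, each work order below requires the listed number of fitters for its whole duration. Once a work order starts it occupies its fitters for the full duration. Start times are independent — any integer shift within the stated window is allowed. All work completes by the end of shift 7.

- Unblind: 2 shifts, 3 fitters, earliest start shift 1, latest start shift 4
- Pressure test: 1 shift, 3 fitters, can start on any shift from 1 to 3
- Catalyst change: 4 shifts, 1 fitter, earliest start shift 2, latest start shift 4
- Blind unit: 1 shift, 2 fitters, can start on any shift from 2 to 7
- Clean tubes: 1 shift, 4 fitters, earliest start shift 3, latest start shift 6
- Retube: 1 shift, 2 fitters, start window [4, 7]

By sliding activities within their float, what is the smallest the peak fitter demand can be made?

4

Early-start (Unblind@1, Pressure test@1, Catalyst change@2, Blind unit@2, Clean tubes@3, Retube@4) gives peak 6: s1:6  s2:6  s3:5  s4:3  s5:1  s6:0  s7:0.
Shift Pressure test→3, Blind unit→4, Clean tubes→6, Retube→5.
Schedule Unblind@1, Pressure test@3, Catalyst change@2, Blind unit@4, Clean tubes@6, Retube@5: s1:3  s2:4  s3:4  s4:3  s5:3  s6:4  s7:0 — peak 4.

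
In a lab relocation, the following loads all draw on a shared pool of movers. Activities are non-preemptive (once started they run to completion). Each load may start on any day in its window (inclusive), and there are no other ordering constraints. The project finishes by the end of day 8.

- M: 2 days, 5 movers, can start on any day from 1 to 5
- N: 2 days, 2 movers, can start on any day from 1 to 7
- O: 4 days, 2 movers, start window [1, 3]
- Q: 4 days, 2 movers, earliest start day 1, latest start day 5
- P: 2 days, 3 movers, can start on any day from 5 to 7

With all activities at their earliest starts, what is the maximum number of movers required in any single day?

11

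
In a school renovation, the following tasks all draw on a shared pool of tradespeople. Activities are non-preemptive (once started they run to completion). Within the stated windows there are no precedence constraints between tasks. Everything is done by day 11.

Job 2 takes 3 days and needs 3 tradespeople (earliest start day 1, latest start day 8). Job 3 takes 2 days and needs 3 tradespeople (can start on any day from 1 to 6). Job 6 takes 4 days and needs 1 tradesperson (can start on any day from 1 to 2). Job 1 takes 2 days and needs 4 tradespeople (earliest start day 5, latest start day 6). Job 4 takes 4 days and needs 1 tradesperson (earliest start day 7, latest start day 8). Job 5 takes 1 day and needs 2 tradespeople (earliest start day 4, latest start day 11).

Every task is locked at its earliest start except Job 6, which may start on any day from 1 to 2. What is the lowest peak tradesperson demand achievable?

Job 6@1: d1:7  d2:7  d3:4  d4:3  d5:4  d6:4  d7:1  d8:1  d9:1  d10:1  d11:0 → peak 7
Job 6@2: d1:6  d2:7  d3:4  d4:3  d5:5  d6:4  d7:1  d8:1  d9:1  d10:1  d11:0 → peak 7
Best is Job 6@1, peak 7.

7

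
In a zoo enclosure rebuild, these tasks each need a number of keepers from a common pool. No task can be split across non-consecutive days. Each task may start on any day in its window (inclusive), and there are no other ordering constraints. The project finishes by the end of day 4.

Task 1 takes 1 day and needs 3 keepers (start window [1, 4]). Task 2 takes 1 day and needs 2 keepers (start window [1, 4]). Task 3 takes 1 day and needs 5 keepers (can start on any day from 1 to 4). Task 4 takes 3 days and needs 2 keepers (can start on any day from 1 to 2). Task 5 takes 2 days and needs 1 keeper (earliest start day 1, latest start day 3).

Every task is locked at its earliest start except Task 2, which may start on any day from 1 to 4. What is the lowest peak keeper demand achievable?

11

Task 2@1: d1:13  d2:3  d3:2  d4:0 → peak 13
Task 2@2: d1:11  d2:5  d3:2  d4:0 → peak 11
Task 2@3: d1:11  d2:3  d3:4  d4:0 → peak 11
Task 2@4: d1:11  d2:3  d3:2  d4:2 → peak 11
Best is Task 2@2, peak 11.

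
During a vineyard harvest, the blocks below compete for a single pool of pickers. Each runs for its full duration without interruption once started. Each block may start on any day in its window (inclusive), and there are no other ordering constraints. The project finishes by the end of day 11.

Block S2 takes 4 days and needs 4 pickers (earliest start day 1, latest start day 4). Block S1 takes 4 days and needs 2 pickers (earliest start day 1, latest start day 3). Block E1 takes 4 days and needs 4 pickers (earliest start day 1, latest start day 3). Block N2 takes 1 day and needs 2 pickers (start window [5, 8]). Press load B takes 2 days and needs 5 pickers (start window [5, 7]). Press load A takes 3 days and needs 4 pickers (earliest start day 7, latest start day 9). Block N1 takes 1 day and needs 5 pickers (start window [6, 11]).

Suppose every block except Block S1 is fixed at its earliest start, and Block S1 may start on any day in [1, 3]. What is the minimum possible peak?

Block S1@1: d1:10  d2:10  d3:10  d4:10  d5:7  d6:10  d7:4  d8:4  d9:4  d10:0  d11:0 → peak 10
Block S1@2: d1:8  d2:10  d3:10  d4:10  d5:9  d6:10  d7:4  d8:4  d9:4  d10:0  d11:0 → peak 10
Block S1@3: d1:8  d2:8  d3:10  d4:10  d5:9  d6:12  d7:4  d8:4  d9:4  d10:0  d11:0 → peak 12
Best is Block S1@1, peak 10.

10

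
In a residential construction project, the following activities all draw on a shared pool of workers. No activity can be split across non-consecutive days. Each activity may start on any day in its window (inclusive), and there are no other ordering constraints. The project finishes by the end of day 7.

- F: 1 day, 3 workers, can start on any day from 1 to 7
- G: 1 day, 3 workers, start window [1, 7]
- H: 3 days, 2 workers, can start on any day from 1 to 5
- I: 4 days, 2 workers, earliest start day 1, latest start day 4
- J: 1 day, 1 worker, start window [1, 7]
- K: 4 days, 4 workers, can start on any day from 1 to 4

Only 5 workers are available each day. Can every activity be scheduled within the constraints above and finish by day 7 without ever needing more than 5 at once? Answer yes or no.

no

Total worker-days = 37; over 7 days the average is 37/7 > 5, so some day must exceed 5.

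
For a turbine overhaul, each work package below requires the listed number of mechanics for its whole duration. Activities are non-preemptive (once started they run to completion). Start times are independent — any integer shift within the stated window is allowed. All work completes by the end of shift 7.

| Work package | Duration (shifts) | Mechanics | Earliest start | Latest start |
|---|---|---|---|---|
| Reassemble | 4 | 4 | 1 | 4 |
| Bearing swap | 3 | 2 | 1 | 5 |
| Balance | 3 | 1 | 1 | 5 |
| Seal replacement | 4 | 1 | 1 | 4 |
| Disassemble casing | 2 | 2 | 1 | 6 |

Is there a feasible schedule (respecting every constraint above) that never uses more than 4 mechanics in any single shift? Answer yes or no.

Total mechanic-shifts = 33; over 7 shifts the average is 33/7 > 4, so some shift must exceed 4.

no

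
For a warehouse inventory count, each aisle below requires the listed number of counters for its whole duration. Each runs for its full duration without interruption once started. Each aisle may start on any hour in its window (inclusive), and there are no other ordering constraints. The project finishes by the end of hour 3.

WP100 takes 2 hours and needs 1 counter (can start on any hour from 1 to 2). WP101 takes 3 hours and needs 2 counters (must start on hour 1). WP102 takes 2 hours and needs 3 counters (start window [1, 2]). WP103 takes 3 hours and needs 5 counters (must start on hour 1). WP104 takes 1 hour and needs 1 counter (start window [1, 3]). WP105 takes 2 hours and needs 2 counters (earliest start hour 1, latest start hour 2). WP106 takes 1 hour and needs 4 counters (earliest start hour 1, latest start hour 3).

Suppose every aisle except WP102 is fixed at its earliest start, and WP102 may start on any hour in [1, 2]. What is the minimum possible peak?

15

WP102@1: h1:18  h2:13  h3:7 → peak 18
WP102@2: h1:15  h2:13  h3:10 → peak 15
Best is WP102@2, peak 15.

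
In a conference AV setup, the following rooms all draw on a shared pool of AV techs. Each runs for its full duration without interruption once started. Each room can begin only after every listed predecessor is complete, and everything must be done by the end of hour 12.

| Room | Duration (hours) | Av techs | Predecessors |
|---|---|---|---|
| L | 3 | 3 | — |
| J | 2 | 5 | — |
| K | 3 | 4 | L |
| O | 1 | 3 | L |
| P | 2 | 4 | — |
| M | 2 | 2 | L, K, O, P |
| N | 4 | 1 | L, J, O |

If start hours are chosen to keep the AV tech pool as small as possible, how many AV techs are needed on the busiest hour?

7

Early-start (L@1, J@1, K@4, O@4, P@1, M@7, N@5) gives peak 12: h1:12  h2:12  h3:3  h4:7  h5:5  h6:5  h7:3  h8:3  h9:0  h10:0  h11:0  h12:0.
Shift J→4, K→6, O→6, M→9, N→7.
Schedule L@1, J@4, K@6, O@6, P@1, M@9, N@7: h1:7  h2:7  h3:3  h4:5  h5:5  h6:7  h7:5  h8:5  h9:3  h10:3  h11:0  h12:0 — peak 7.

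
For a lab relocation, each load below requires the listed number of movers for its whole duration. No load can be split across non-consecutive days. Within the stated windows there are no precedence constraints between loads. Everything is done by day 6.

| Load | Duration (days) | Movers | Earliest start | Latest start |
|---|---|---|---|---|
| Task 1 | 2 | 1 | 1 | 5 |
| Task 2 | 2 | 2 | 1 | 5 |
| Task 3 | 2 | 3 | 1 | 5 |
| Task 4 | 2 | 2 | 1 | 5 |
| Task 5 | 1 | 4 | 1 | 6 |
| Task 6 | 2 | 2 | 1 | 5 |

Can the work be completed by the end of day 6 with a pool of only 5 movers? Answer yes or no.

Schedule Task 1@1, Task 2@1, Task 3@3, Task 4@1, Task 5@5, Task 6@3: d1:5  d2:5  d3:5  d4:5  d5:4  d6:0 — peak 5 ≤ 5.

yes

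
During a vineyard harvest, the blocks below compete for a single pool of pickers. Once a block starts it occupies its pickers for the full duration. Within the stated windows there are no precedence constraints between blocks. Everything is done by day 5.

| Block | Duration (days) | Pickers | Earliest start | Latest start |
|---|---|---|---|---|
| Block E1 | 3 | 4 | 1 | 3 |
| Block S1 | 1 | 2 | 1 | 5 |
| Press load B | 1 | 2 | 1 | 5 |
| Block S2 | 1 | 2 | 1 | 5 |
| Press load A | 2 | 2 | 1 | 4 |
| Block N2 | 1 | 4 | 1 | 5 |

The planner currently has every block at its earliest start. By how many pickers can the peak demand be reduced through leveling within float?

10

Early-start peak: d1:16  d2:6  d3:4  d4:0  d5:0 ⇒ 16.
Leveled (Block E1@1, Block S1@1, Press load B@2, Block S2@3, Press load A@4, Block N2@4): d1:6  d2:6  d3:6  d4:6  d5:2 ⇒ 6.
Reduction 16 − 6 = 10.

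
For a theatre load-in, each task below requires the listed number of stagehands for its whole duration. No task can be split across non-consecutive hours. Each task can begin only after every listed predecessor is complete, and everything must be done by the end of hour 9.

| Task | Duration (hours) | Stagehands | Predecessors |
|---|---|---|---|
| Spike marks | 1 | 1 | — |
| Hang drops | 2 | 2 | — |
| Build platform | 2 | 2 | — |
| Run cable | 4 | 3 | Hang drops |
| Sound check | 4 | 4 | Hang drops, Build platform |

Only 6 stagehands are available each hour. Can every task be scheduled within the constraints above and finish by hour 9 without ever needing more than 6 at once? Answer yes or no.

The minimum achievable peak is 7; 6 < 7, so no feasible schedule stays within the cap.

no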